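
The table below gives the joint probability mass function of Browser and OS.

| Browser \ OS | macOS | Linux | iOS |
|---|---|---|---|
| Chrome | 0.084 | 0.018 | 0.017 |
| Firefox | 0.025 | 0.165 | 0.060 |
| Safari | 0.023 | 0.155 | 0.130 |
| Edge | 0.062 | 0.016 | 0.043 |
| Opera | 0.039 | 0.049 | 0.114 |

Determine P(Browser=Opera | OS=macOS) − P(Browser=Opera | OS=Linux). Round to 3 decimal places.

0.046

P(OS=macOS) = 0.084 + 0.025 + 0.023 + 0.062 + 0.039 = 0.233; P(Browser=Opera | OS=macOS) = 0.039/0.233 = 0.1674.
P(OS=Linux) = 0.018 + 0.165 + 0.155 + 0.016 + 0.049 = 0.403; P(Browser=Opera | OS=Linux) = 0.049/0.403 = 0.1216.
Difference = 0.046.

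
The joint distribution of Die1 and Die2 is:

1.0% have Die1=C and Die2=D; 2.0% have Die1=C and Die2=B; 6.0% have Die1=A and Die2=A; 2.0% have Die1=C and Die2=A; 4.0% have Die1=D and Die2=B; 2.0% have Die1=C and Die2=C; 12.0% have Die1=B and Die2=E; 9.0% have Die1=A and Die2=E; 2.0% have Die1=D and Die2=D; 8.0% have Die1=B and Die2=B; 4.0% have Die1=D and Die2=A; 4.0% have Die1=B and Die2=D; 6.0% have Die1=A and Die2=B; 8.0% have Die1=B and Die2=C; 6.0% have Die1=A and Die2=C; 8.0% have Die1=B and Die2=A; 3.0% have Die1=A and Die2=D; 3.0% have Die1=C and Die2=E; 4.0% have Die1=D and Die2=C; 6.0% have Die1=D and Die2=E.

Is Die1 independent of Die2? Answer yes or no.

Every cell satisfies P(Die1,Die2) = P(Die1)·P(Die2). For instance P(Die1=D) = 0.200, P(Die2=C) = 0.200, and 0.200×0.200 = 0.040 matches the joint entry. So Die1 and Die2 are independent.

yes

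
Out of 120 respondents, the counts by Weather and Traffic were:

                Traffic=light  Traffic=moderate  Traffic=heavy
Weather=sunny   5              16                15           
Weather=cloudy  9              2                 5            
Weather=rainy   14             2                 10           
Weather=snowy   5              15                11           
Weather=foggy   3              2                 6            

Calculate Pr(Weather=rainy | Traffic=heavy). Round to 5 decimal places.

0.21277

Total with Traffic=heavy: 15 + 5 + 10 + 11 + 6 = 47.
P(Weather=rainy | Traffic=heavy) = 10/47 = 0.21277.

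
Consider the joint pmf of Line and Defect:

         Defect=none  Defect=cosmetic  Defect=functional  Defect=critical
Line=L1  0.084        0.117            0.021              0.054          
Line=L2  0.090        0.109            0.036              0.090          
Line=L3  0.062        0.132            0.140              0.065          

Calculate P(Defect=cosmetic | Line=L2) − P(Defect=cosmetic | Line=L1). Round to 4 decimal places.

-0.0885

P(Line=L2) = 0.090 + 0.109 + 0.036 + 0.090 = 0.325; P(Defect=cosmetic | Line=L2) = 0.109/0.325 = 0.33538.
P(Line=L1) = 0.084 + 0.117 + 0.021 + 0.054 = 0.276; P(Defect=cosmetic | Line=L1) = 0.117/0.276 = 0.42391.
Difference = -0.0885.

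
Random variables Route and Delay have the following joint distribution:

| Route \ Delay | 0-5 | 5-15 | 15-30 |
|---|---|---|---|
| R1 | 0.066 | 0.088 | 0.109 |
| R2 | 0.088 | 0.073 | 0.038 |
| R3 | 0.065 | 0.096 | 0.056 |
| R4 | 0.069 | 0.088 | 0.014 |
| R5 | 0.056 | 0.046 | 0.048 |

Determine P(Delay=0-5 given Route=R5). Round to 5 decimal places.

0.37333

P(Route=R5) = 0.056 + 0.046 + 0.048 = 0.150.
P(Delay=0-5 | Route=R5) = 0.056/0.150 = 0.37333.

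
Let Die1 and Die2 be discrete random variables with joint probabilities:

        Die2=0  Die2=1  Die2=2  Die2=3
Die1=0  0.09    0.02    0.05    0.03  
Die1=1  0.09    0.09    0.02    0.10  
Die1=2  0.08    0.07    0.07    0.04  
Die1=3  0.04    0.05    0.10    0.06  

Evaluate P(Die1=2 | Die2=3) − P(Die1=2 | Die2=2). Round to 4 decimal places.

P(Die2=3) = 0.03 + 0.10 + 0.04 + 0.06 = 0.23; P(Die1=2 | Die2=3) = 0.04/0.23 = 0.17391.
P(Die2=2) = 0.05 + 0.02 + 0.07 + 0.10 = 0.24; P(Die1=2 | Die2=2) = 0.07/0.24 = 0.29167.
Difference = -0.1178.

-0.1178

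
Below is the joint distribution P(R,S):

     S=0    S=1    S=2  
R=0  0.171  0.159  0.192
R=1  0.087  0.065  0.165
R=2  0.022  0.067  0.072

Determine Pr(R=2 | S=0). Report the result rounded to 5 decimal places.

0.07857

P(S=0) = 0.171 + 0.087 + 0.022 = 0.280.
P(R=2 | S=0) = 0.022/0.280 = 0.07857.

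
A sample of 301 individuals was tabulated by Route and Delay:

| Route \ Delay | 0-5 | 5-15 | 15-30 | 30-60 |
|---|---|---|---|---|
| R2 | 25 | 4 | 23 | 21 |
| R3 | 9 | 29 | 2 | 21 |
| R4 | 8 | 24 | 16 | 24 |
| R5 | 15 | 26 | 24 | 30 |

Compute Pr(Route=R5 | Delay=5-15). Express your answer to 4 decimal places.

0.3133

Total with Delay=5-15: 4 + 29 + 24 + 26 = 83.
P(Route=R5 | Delay=5-15) = 26/83 = 0.3133.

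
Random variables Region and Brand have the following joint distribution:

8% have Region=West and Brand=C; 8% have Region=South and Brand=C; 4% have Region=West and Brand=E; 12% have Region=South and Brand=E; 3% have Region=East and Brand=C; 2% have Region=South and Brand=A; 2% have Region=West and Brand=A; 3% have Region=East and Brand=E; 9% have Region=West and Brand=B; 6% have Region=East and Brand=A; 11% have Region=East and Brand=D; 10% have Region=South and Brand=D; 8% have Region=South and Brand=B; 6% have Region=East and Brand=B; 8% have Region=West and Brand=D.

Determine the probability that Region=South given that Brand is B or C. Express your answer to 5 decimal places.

0.38095

P(Brand=B) = 0.08 + 0.06 + 0.09 = 0.23.
P(Brand=C) = 0.08 + 0.03 + 0.08 = 0.19.
P(Brand ∈ {B, C}) = 0.23 + 0.19 = 0.42; P(Region=South, Brand ∈ {B, C}) = 0.08 + 0.08 = 0.16.
P(Region=South | Brand ∈ {B, C}) = 0.16/0.42 = 0.38095.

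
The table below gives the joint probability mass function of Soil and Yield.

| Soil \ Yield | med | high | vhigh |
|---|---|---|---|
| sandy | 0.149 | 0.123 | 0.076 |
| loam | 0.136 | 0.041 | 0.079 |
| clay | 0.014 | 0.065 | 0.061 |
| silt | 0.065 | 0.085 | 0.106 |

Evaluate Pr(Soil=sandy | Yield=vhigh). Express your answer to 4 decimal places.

0.2360

P(Yield=vhigh) = 0.076 + 0.079 + 0.061 + 0.106 = 0.322.
P(Soil=sandy | Yield=vhigh) = 0.076/0.322 = 0.2360.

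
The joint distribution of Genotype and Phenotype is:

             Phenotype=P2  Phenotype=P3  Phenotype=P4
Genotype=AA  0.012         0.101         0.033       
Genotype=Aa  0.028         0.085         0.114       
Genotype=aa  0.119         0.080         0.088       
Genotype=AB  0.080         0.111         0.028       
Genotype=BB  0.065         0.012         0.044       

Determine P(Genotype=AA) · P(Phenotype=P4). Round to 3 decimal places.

P(Genotype=AA) = 0.012 + 0.101 + 0.033 = 0.146.
P(Phenotype=P4) = 0.033 + 0.114 + 0.088 + 0.028 + 0.044 = 0.307.
Product: 0.146 × 0.307 = 0.045.

0.045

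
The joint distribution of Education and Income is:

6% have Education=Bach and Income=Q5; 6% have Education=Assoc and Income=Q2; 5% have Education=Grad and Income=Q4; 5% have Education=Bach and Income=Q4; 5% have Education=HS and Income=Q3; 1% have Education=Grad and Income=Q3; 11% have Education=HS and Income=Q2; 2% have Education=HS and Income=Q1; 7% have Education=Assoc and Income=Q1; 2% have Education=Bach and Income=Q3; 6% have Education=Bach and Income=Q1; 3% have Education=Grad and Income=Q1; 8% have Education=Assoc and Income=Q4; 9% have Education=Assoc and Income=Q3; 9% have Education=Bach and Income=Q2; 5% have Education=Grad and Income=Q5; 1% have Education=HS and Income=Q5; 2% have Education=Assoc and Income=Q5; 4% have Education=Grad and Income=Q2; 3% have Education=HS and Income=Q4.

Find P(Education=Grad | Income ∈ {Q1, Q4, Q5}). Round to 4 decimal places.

0.2453

P(Income=Q1) = 0.02 + 0.07 + 0.06 + 0.03 = 0.18.
P(Income=Q4) = 0.03 + 0.08 + 0.05 + 0.05 = 0.21.
P(Income=Q5) = 0.01 + 0.02 + 0.06 + 0.05 = 0.14.
P(Income ∈ {Q1, Q4, Q5}) = 0.18 + 0.21 + 0.14 = 0.53; P(Education=Grad, Income ∈ {Q1, Q4, Q5}) = 0.03 + 0.05 + 0.05 = 0.13.
P(Education=Grad | Income ∈ {Q1, Q4, Q5}) = 0.13/0.53 = 0.2453.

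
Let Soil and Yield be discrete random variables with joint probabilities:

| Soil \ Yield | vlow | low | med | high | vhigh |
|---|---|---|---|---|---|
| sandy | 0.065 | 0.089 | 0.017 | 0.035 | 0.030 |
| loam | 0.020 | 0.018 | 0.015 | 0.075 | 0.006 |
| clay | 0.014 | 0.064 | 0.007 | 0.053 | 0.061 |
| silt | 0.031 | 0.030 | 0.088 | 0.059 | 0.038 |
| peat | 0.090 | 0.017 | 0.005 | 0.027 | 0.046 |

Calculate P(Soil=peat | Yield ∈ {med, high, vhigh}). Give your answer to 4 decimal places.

0.1388

P(Yield=med) = 0.017 + 0.015 + 0.007 + 0.088 + 0.005 = 0.132.
P(Yield=high) = 0.035 + 0.075 + 0.053 + 0.059 + 0.027 = 0.249.
P(Yield=vhigh) = 0.030 + 0.006 + 0.061 + 0.038 + 0.046 = 0.181.
P(Yield ∈ {med, high, vhigh}) = 0.132 + 0.249 + 0.181 = 0.562; P(Soil=peat, Yield ∈ {med, high, vhigh}) = 0.005 + 0.027 + 0.046 = 0.078.
P(Soil=peat | Yield ∈ {med, high, vhigh}) = 0.078/0.562 = 0.1388.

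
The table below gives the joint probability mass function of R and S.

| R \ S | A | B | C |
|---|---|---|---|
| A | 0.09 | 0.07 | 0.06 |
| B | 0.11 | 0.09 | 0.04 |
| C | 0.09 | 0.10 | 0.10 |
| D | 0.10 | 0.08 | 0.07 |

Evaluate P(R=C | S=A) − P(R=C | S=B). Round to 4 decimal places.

-0.0633

P(S=A) = 0.09 + 0.11 + 0.09 + 0.10 = 0.39; P(R=C | S=A) = 0.09/0.39 = 0.23077.
P(S=B) = 0.07 + 0.09 + 0.10 + 0.08 = 0.34; P(R=C | S=B) = 0.10/0.34 = 0.29412.
Difference = -0.0633.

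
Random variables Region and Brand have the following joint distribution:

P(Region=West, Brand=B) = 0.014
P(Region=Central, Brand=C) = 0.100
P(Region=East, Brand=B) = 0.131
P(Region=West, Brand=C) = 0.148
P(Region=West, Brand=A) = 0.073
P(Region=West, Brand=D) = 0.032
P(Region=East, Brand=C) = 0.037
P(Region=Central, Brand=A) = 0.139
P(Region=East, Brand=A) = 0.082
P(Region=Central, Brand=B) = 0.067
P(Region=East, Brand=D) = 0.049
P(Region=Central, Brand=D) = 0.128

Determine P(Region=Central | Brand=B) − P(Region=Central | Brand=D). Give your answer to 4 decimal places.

-0.2964

P(Brand=B) = 0.131 + 0.014 + 0.067 = 0.212; P(Region=Central | Brand=B) = 0.067/0.212 = 0.31604.
P(Brand=D) = 0.049 + 0.032 + 0.128 = 0.209; P(Region=Central | Brand=D) = 0.128/0.209 = 0.61244.
Difference = -0.2964.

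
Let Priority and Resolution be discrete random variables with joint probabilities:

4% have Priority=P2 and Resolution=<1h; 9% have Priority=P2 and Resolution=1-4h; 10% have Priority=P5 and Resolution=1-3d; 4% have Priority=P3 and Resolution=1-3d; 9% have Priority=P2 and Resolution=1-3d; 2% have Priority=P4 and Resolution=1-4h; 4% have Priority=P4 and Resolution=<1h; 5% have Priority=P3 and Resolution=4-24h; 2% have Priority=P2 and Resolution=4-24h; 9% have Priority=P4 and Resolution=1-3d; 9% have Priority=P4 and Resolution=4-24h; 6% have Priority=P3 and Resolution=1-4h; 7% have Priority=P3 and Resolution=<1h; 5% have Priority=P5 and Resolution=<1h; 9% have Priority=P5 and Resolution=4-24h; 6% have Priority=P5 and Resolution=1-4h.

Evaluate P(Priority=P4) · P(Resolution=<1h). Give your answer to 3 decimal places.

0.048

P(Priority=P4) = 0.04 + 0.02 + 0.09 + 0.09 = 0.24.
P(Resolution=<1h) = 0.04 + 0.07 + 0.04 + 0.05 = 0.20.
Product: 0.24 × 0.20 = 0.048.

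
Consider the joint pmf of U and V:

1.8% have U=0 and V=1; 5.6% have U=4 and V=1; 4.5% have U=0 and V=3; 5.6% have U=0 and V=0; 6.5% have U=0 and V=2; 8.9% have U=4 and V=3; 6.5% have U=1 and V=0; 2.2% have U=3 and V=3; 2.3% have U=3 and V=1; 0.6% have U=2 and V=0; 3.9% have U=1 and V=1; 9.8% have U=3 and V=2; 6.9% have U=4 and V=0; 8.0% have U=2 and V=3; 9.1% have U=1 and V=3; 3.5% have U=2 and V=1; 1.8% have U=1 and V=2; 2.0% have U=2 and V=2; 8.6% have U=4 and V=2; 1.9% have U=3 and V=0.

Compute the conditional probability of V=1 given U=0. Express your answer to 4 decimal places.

P(U=0) = 0.056 + 0.018 + 0.065 + 0.045 = 0.184.
P(V=1 | U=0) = 0.018/0.184 = 0.0978.

0.0978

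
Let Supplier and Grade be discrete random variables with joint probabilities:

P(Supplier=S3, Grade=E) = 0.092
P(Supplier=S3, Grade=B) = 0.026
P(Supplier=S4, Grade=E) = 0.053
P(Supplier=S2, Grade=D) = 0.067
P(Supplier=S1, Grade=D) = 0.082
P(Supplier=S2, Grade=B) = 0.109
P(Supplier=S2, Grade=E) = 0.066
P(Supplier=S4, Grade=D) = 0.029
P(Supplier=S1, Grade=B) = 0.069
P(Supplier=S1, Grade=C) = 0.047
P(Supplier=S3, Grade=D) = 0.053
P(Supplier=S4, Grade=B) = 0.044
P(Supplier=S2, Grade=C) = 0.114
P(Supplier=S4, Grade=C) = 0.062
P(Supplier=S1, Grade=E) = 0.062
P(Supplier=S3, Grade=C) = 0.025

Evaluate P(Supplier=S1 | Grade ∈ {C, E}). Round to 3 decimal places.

P(Grade=C) = 0.047 + 0.114 + 0.025 + 0.062 = 0.248.
P(Grade=E) = 0.062 + 0.066 + 0.092 + 0.053 = 0.273.
P(Grade ∈ {C, E}) = 0.248 + 0.273 = 0.521; P(Supplier=S1, Grade ∈ {C, E}) = 0.047 + 0.062 = 0.109.
P(Supplier=S1 | Grade ∈ {C, E}) = 0.109/0.521 = 0.209.

0.209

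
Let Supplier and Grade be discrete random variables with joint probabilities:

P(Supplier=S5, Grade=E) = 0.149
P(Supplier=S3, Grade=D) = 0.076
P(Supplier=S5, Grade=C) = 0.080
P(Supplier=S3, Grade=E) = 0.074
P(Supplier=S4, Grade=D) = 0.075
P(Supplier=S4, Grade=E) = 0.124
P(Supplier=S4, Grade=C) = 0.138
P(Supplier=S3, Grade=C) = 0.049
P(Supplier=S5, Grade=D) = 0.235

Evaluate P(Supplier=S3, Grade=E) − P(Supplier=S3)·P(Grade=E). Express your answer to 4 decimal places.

P(Supplier=S3) = 0.049 + 0.076 + 0.074 = 0.199.
P(Grade=E) = 0.074 + 0.124 + 0.149 = 0.347.
P(Supplier=S3, Grade=E) − P(Supplier=S3)P(Grade=E) = 0.074 − 0.199×0.347 = 0.0049.

0.0049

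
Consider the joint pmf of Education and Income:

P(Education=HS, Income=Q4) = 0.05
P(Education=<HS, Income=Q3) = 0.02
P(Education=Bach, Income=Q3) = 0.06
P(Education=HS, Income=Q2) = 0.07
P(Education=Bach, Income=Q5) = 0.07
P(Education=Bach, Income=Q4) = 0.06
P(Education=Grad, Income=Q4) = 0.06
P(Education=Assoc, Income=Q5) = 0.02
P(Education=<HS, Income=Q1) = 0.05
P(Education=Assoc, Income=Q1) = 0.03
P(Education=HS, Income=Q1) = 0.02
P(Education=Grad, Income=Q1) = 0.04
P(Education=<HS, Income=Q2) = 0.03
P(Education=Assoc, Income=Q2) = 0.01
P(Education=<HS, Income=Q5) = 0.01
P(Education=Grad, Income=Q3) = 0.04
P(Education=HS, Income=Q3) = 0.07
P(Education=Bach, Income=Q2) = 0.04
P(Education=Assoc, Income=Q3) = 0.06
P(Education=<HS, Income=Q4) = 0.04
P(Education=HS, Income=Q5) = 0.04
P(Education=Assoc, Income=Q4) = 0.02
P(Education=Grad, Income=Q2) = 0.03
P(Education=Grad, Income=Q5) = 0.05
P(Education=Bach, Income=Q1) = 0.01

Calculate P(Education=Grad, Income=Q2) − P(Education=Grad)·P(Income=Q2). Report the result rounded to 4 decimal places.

P(Education=Grad) = 0.04 + 0.03 + 0.04 + 0.06 + 0.05 = 0.22.
P(Income=Q2) = 0.03 + 0.07 + 0.01 + 0.04 + 0.03 = 0.18.
P(Education=Grad, Income=Q2) − P(Education=Grad)P(Income=Q2) = 0.03 − 0.22×0.18 = -0.0096.

-0.0096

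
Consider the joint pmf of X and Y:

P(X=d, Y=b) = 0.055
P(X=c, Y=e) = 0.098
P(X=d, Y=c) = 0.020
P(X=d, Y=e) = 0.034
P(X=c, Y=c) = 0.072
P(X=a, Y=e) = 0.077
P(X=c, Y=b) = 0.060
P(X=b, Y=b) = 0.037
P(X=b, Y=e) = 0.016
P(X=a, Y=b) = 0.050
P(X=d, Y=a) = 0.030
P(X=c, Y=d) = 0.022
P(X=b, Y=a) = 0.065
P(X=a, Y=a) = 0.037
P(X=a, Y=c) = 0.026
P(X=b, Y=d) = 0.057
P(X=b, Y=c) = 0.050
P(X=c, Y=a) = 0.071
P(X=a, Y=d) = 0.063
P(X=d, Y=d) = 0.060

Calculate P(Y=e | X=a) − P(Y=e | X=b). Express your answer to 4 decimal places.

0.2332

P(X=a) = 0.037 + 0.050 + 0.026 + 0.063 + 0.077 = 0.253; P(Y=e | X=a) = 0.077/0.253 = 0.30435.
P(X=b) = 0.065 + 0.037 + 0.050 + 0.057 + 0.016 = 0.225; P(Y=e | X=b) = 0.016/0.225 = 0.07111.
Difference = 0.2332.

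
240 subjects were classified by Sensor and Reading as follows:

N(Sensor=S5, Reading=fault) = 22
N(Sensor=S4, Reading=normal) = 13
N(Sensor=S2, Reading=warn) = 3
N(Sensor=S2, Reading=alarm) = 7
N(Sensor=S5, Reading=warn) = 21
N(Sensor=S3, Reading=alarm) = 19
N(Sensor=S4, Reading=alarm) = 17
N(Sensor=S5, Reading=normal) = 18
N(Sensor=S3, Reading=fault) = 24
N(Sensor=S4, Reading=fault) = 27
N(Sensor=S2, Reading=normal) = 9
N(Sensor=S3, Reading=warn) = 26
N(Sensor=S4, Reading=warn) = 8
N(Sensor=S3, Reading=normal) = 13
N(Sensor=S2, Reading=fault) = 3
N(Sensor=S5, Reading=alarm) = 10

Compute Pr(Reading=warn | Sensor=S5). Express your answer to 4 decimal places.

0.2958

Total with Sensor=S5: 18 + 21 + 10 + 22 = 71.
P(Reading=warn | Sensor=S5) = 21/71 = 0.2958.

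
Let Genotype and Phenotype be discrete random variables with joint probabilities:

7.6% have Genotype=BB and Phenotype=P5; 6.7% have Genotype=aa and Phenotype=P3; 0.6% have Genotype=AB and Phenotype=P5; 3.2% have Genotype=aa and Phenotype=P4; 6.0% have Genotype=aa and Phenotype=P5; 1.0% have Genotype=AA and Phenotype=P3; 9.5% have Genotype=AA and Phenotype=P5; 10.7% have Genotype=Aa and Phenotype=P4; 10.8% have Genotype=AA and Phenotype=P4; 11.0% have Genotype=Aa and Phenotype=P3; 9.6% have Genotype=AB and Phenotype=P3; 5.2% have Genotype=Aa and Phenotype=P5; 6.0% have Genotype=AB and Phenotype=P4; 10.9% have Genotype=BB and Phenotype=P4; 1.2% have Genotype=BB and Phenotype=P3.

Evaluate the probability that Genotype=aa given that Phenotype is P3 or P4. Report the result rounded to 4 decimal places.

P(Phenotype=P3) = 0.010 + 0.110 + 0.067 + 0.096 + 0.012 = 0.295.
P(Phenotype=P4) = 0.108 + 0.107 + 0.032 + 0.060 + 0.109 = 0.416.
P(Phenotype ∈ {P3, P4}) = 0.295 + 0.416 = 0.711; P(Genotype=aa, Phenotype ∈ {P3, P4}) = 0.067 + 0.032 = 0.099.
P(Genotype=aa | Phenotype ∈ {P3, P4}) = 0.099/0.711 = 0.1392.

0.1392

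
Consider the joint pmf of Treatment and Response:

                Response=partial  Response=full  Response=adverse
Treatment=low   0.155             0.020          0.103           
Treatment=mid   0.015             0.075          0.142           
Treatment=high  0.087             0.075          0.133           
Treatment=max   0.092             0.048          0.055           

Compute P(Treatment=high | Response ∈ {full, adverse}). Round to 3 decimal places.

P(Response=full) = 0.020 + 0.075 + 0.075 + 0.048 = 0.218.
P(Response=adverse) = 0.103 + 0.142 + 0.133 + 0.055 = 0.433.
P(Response ∈ {full, adverse}) = 0.218 + 0.433 = 0.651; P(Treatment=high, Response ∈ {full, adverse}) = 0.075 + 0.133 = 0.208.
P(Treatment=high | Response ∈ {full, adverse}) = 0.208/0.651 = 0.320.

0.320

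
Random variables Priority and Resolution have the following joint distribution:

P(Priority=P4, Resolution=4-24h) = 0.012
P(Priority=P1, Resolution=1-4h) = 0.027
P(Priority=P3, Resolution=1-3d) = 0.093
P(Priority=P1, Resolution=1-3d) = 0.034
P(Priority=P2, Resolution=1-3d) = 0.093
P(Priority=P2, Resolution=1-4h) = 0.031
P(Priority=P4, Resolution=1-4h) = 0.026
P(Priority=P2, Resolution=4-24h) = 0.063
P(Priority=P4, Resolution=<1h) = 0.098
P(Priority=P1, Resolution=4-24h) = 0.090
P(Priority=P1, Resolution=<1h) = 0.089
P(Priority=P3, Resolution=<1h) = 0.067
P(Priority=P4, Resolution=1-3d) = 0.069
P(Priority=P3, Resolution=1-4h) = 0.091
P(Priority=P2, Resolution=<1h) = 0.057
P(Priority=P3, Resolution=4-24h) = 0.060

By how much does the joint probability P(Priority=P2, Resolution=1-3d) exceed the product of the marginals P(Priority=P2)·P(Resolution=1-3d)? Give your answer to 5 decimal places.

0.02248

P(Priority=P2) = 0.057 + 0.031 + 0.063 + 0.093 = 0.244.
P(Resolution=1-3d) = 0.034 + 0.093 + 0.093 + 0.069 = 0.289.
P(Priority=P2, Resolution=1-3d) − P(Priority=P2)P(Resolution=1-3d) = 0.093 − 0.244×0.289 = 0.02248.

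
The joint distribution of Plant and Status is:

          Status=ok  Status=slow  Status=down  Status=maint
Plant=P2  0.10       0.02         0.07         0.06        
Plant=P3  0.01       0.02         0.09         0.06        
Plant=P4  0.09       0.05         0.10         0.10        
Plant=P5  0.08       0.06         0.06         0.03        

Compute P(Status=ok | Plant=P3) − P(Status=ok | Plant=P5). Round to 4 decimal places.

P(Plant=P3) = 0.01 + 0.02 + 0.09 + 0.06 = 0.18; P(Status=ok | Plant=P3) = 0.01/0.18 = 0.05556.
P(Plant=P5) = 0.08 + 0.06 + 0.06 + 0.03 = 0.23; P(Status=ok | Plant=P5) = 0.08/0.23 = 0.34783.
Difference = -0.2923.

-0.2923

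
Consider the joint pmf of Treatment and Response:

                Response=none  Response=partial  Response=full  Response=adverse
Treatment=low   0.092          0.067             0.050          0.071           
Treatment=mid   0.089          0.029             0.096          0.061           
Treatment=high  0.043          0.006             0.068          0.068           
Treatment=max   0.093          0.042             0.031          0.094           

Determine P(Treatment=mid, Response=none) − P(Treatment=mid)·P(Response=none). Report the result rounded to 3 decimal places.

P(Treatment=mid) = 0.089 + 0.029 + 0.096 + 0.061 = 0.275.
P(Response=none) = 0.092 + 0.089 + 0.043 + 0.093 = 0.317.
P(Treatment=mid, Response=none) − P(Treatment=mid)P(Response=none) = 0.089 − 0.275×0.317 = 0.002.

0.002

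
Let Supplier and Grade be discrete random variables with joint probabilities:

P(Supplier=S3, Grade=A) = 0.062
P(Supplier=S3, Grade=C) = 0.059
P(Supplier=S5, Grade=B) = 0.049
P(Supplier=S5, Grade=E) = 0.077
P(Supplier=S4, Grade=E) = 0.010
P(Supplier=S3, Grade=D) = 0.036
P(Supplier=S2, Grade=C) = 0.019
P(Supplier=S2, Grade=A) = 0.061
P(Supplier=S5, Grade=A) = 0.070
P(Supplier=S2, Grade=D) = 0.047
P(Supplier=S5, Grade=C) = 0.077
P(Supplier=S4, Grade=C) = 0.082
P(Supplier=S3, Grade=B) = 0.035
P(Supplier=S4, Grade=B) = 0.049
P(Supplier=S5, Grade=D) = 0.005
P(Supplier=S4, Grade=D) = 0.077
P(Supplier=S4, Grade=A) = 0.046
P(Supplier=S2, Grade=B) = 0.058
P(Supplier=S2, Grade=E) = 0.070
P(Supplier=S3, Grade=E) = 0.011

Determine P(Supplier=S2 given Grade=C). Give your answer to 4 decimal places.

0.0802

P(Grade=C) = 0.019 + 0.059 + 0.082 + 0.077 = 0.237.
P(Supplier=S2 | Grade=C) = 0.019/0.237 = 0.0802.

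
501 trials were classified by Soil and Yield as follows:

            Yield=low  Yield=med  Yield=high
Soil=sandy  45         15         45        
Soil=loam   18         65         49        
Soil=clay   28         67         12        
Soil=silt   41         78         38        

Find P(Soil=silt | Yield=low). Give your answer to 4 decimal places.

Total with Yield=low: 45 + 18 + 28 + 41 = 132.
P(Soil=silt | Yield=low) = 41/132 = 0.3106.

0.3106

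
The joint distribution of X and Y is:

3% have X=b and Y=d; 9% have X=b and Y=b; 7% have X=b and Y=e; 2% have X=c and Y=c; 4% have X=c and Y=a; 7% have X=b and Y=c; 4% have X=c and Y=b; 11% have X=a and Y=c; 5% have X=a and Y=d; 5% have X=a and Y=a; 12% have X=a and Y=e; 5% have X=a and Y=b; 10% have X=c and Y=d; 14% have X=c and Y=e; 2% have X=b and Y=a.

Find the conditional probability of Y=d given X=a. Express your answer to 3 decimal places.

P(X=a) = 0.05 + 0.05 + 0.11 + 0.05 + 0.12 = 0.38.
P(Y=d | X=a) = 0.05/0.38 = 0.132.

0.132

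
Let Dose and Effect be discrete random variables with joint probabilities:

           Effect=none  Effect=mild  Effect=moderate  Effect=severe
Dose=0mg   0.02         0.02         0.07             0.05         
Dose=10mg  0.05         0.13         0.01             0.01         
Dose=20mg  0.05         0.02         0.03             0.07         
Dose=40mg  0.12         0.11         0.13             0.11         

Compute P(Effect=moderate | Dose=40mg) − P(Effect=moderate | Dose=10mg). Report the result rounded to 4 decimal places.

0.2266

P(Dose=40mg) = 0.12 + 0.11 + 0.13 + 0.11 = 0.47; P(Effect=moderate | Dose=40mg) = 0.13/0.47 = 0.27660.
P(Dose=10mg) = 0.05 + 0.13 + 0.01 + 0.01 = 0.20; P(Effect=moderate | Dose=10mg) = 0.01/0.20 = 0.05000.
Difference = 0.2266.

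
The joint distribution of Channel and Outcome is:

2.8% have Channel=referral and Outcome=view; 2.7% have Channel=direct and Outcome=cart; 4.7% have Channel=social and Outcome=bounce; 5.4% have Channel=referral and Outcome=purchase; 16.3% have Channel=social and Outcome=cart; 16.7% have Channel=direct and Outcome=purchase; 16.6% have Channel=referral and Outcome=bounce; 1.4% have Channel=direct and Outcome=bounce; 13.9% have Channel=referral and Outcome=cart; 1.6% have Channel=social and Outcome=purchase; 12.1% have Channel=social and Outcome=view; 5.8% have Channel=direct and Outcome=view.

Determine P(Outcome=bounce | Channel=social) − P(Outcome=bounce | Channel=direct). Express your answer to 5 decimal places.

0.08282

P(Channel=social) = 0.047 + 0.121 + 0.163 + 0.016 = 0.347; P(Outcome=bounce | Channel=social) = 0.047/0.347 = 0.135447.
P(Channel=direct) = 0.014 + 0.058 + 0.027 + 0.167 = 0.266; P(Outcome=bounce | Channel=direct) = 0.014/0.266 = 0.052632.
Difference = 0.08282.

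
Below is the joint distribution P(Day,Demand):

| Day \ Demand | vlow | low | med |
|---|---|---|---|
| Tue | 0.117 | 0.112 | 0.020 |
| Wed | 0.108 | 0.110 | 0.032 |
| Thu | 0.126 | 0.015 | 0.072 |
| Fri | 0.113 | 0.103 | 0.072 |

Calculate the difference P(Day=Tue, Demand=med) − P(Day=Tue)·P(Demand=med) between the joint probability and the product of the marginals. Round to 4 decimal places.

P(Day=Tue) = 0.117 + 0.112 + 0.020 = 0.249.
P(Demand=med) = 0.020 + 0.032 + 0.072 + 0.072 = 0.196.
P(Day=Tue, Demand=med) − P(Day=Tue)P(Demand=med) = 0.020 − 0.249×0.196 = -0.0288.

-0.0288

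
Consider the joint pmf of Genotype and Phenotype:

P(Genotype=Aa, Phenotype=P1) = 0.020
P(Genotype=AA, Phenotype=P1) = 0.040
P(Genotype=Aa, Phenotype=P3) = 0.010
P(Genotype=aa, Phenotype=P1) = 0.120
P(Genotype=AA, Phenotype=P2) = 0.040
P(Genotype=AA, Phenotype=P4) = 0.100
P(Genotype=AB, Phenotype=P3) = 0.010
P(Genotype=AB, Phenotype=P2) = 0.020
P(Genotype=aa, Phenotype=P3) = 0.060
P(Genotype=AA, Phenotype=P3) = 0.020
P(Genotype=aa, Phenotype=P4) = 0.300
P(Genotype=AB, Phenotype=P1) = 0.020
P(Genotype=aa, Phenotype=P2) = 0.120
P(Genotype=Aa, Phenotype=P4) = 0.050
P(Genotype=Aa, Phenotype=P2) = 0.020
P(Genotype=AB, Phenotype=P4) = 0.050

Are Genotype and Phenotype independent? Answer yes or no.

yes

Every cell satisfies P(Genotype,Phenotype) = P(Genotype)·P(Phenotype). For instance P(Genotype=AA) = 0.200, P(Phenotype=P3) = 0.100, and 0.200×0.100 = 0.020 matches the joint entry. So Genotype and Phenotype are independent.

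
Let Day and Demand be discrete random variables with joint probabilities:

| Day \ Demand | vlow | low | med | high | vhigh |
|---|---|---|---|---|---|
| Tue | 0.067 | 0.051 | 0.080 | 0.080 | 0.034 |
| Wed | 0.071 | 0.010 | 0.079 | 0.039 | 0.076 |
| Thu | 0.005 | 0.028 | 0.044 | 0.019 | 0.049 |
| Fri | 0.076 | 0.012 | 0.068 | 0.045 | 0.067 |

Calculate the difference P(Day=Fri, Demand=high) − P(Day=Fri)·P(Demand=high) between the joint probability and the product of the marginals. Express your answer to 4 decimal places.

-0.0040

P(Day=Fri) = 0.076 + 0.012 + 0.068 + 0.045 + 0.067 = 0.268.
P(Demand=high) = 0.080 + 0.039 + 0.019 + 0.045 = 0.183.
P(Day=Fri, Demand=high) − P(Day=Fri)P(Demand=high) = 0.045 − 0.268×0.183 = -0.0040.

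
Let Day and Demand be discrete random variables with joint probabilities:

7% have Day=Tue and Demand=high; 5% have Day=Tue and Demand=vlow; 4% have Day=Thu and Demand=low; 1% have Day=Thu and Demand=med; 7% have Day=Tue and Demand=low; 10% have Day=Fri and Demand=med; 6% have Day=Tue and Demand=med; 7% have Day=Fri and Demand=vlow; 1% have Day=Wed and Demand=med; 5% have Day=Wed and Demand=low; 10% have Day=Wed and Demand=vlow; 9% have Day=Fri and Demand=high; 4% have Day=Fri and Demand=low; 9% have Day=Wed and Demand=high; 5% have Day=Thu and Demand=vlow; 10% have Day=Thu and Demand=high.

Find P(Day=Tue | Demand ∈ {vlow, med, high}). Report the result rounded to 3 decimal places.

0.225

P(Demand=vlow) = 0.05 + 0.10 + 0.05 + 0.07 = 0.27.
P(Demand=med) = 0.06 + 0.01 + 0.01 + 0.10 = 0.18.
P(Demand=high) = 0.07 + 0.09 + 0.10 + 0.09 = 0.35.
P(Demand ∈ {vlow, med, high}) = 0.27 + 0.18 + 0.35 = 0.80; P(Day=Tue, Demand ∈ {vlow, med, high}) = 0.05 + 0.06 + 0.07 = 0.18.
P(Day=Tue | Demand ∈ {vlow, med, high}) = 0.18/0.80 = 0.225.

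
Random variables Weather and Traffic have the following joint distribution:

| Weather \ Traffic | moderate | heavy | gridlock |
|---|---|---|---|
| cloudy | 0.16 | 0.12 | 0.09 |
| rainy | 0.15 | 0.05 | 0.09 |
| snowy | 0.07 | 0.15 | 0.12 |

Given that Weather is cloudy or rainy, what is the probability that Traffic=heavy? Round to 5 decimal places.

0.25758

P(Weather=cloudy) = 0.16 + 0.12 + 0.09 = 0.37.
P(Weather=rainy) = 0.15 + 0.05 + 0.09 = 0.29.
P(Weather ∈ {cloudy, rainy}) = 0.37 + 0.29 = 0.66; P(Traffic=heavy, Weather ∈ {cloudy, rainy}) = 0.12 + 0.05 = 0.17.
P(Traffic=heavy | Weather ∈ {cloudy, rainy}) = 0.17/0.66 = 0.25758.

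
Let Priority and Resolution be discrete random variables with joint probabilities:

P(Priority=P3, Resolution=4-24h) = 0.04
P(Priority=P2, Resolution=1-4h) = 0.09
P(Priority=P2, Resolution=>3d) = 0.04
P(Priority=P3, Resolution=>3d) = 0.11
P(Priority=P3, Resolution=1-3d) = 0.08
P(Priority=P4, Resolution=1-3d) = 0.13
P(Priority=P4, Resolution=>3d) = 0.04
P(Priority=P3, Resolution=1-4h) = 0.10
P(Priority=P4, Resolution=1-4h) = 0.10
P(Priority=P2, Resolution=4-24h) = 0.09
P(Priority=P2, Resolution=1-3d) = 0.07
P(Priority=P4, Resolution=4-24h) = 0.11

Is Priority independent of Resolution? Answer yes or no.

P(Priority=P3) = 0.33 and P(Resolution=>3d) = 0.19, so their product is 0.0627, but P(Priority=P3, Resolution=>3d) = 0.11. Since these differ, Priority and Resolution are not independent.

no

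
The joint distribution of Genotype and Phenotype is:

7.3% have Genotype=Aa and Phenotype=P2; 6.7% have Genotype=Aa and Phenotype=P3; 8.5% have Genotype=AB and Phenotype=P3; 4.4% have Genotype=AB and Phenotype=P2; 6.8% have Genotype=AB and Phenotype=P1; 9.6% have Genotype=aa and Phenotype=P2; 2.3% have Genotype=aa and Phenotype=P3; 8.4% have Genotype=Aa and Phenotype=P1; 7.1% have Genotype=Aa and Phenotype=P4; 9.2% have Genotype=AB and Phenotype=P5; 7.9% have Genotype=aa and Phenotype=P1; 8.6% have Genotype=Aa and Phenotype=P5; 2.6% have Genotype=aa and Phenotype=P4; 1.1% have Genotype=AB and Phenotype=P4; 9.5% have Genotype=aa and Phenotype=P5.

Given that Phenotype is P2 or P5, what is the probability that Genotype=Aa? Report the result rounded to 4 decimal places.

P(Phenotype=P2) = 0.073 + 0.096 + 0.044 = 0.213.
P(Phenotype=P5) = 0.086 + 0.095 + 0.092 = 0.273.
P(Phenotype ∈ {P2, P5}) = 0.213 + 0.273 = 0.486; P(Genotype=Aa, Phenotype ∈ {P2, P5}) = 0.073 + 0.086 = 0.159.
P(Genotype=Aa | Phenotype ∈ {P2, P5}) = 0.159/0.486 = 0.3272.

0.3272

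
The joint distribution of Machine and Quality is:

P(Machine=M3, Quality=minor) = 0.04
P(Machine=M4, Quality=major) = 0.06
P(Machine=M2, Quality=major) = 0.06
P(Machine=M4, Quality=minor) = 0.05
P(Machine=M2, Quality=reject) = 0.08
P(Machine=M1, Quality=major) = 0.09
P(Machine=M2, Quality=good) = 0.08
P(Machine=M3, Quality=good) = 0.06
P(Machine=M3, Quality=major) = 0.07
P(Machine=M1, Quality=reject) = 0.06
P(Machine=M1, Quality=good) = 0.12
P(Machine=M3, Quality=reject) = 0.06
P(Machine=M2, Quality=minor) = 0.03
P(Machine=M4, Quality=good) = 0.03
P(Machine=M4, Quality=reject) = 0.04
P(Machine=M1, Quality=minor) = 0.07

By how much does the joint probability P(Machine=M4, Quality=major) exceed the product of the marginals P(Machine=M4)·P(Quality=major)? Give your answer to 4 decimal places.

P(Machine=M4) = 0.03 + 0.05 + 0.06 + 0.04 = 0.18.
P(Quality=major) = 0.09 + 0.06 + 0.07 + 0.06 = 0.28.
P(Machine=M4, Quality=major) − P(Machine=M4)P(Quality=major) = 0.06 − 0.18×0.28 = 0.0096.

0.0096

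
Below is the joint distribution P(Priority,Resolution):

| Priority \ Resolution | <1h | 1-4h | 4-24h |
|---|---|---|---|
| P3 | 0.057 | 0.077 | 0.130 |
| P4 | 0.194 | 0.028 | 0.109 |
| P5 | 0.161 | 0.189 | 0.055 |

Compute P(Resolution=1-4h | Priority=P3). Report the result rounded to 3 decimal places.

0.292

P(Priority=P3) = 0.057 + 0.077 + 0.130 = 0.264.
P(Resolution=1-4h | Priority=P3) = 0.077/0.264 = 0.292.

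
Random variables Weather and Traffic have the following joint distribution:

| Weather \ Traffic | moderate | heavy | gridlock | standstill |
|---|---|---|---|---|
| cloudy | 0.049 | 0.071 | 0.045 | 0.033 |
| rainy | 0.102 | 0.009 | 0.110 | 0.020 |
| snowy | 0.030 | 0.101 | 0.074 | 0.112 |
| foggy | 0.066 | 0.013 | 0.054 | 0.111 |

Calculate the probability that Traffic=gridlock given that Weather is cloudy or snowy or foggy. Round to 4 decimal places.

0.2279

P(Weather=cloudy) = 0.049 + 0.071 + 0.045 + 0.033 = 0.198.
P(Weather=snowy) = 0.030 + 0.101 + 0.074 + 0.112 = 0.317.
P(Weather=foggy) = 0.066 + 0.013 + 0.054 + 0.111 = 0.244.
P(Weather ∈ {cloudy, snowy, foggy}) = 0.198 + 0.317 + 0.244 = 0.759; P(Traffic=gridlock, Weather ∈ {cloudy, snowy, foggy}) = 0.045 + 0.074 + 0.054 = 0.173.
P(Traffic=gridlock | Weather ∈ {cloudy, snowy, foggy}) = 0.173/0.759 = 0.2279.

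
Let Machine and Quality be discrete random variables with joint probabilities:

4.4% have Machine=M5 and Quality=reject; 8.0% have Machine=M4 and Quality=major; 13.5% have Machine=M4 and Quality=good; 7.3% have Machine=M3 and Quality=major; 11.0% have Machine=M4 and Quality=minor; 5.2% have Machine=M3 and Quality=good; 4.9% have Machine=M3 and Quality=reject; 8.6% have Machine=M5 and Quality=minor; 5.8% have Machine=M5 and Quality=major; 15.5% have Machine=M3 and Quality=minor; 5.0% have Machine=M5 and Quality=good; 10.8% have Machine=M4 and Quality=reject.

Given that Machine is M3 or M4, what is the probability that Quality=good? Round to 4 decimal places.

P(Machine=M3) = 0.052 + 0.155 + 0.073 + 0.049 = 0.329.
P(Machine=M4) = 0.135 + 0.110 + 0.080 + 0.108 = 0.433.
P(Machine ∈ {M3, M4}) = 0.329 + 0.433 = 0.762; P(Quality=good, Machine ∈ {M3, M4}) = 0.052 + 0.135 = 0.187.
P(Quality=good | Machine ∈ {M3, M4}) = 0.187/0.762 = 0.2454.

0.2454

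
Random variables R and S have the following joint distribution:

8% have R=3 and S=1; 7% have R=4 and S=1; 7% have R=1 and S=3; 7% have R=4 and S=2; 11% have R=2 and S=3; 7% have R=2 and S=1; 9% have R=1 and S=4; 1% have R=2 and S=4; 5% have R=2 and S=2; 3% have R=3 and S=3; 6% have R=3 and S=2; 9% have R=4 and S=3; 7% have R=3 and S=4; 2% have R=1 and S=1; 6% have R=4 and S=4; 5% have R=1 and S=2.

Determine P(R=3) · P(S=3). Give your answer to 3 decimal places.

0.072

P(R=3) = 0.08 + 0.06 + 0.03 + 0.07 = 0.24.
P(S=3) = 0.07 + 0.11 + 0.03 + 0.09 = 0.30.
Product: 0.24 × 0.30 = 0.072.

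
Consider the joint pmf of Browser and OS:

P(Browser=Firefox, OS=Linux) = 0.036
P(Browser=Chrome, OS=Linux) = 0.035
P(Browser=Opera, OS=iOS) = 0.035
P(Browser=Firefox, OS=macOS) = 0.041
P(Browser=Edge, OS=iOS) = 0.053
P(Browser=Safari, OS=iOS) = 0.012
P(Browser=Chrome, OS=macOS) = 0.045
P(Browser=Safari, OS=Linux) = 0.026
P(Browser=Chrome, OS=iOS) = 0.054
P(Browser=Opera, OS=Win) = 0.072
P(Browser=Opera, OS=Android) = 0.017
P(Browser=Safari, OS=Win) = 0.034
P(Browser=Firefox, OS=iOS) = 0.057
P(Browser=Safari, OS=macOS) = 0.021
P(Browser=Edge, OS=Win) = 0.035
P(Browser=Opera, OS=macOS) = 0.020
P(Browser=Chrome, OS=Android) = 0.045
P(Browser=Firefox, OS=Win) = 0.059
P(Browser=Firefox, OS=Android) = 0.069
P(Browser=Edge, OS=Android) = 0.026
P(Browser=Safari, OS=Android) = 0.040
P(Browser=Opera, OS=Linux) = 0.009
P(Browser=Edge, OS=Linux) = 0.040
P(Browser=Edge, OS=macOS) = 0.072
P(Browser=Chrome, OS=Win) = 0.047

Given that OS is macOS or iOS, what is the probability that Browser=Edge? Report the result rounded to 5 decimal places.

0.30488

P(OS=macOS) = 0.045 + 0.041 + 0.021 + 0.072 + 0.020 = 0.199.
P(OS=iOS) = 0.054 + 0.057 + 0.012 + 0.053 + 0.035 = 0.211.
P(OS ∈ {macOS, iOS}) = 0.199 + 0.211 = 0.410; P(Browser=Edge, OS ∈ {macOS, iOS}) = 0.072 + 0.053 = 0.125.
P(Browser=Edge | OS ∈ {macOS, iOS}) = 0.125/0.410 = 0.30488.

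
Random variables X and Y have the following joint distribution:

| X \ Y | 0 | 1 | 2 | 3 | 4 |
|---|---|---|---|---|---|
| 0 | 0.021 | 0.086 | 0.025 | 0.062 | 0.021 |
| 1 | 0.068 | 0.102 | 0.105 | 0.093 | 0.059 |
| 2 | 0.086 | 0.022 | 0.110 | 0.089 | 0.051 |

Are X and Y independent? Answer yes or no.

no

P(X=2) = 0.358 and P(Y=1) = 0.210, so their product is 0.07518, but P(X=2, Y=1) = 0.022. Since these differ, X and Y are not independent.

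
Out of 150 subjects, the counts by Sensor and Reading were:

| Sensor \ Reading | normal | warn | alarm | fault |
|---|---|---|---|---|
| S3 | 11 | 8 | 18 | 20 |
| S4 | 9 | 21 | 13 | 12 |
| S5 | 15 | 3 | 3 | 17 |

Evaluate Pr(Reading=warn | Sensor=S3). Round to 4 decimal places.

Total with Sensor=S3: 11 + 8 + 18 + 20 = 57.
P(Reading=warn | Sensor=S3) = 8/57 = 0.1404.

0.1404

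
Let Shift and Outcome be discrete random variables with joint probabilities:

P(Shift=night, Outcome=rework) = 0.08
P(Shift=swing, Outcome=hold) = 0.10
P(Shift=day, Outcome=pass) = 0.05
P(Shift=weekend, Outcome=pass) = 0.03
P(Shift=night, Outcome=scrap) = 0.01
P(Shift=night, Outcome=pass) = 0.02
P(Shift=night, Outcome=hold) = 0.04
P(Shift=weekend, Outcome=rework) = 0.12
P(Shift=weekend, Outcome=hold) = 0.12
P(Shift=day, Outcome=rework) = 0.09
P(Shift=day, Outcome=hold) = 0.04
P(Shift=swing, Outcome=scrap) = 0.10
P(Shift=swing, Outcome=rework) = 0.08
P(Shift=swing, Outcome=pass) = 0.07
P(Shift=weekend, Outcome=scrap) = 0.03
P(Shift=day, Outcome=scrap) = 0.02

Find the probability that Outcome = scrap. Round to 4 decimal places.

P(Outcome=scrap) = 0.02 + 0.10 + 0.01 + 0.03 = 0.16.

0.1600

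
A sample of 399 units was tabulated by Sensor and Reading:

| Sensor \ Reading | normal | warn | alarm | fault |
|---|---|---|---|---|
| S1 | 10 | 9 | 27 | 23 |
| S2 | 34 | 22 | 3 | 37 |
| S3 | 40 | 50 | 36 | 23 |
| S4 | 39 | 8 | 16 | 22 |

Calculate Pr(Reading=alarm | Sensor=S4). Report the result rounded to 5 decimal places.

Total with Sensor=S4: 39 + 8 + 16 + 22 = 85.
P(Reading=alarm | Sensor=S4) = 16/85 = 0.18824.

0.18824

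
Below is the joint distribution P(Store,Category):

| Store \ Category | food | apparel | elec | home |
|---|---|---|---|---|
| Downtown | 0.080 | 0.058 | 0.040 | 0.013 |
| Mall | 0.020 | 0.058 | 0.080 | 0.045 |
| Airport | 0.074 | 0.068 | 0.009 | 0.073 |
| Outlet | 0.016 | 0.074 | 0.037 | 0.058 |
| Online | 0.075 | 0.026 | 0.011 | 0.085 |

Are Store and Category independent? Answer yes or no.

no

P(Store=Mall) = 0.203 and P(Category=elec) = 0.177, so their product is 0.03593, but P(Store=Mall, Category=elec) = 0.080. Since these differ, Store and Category are not independent.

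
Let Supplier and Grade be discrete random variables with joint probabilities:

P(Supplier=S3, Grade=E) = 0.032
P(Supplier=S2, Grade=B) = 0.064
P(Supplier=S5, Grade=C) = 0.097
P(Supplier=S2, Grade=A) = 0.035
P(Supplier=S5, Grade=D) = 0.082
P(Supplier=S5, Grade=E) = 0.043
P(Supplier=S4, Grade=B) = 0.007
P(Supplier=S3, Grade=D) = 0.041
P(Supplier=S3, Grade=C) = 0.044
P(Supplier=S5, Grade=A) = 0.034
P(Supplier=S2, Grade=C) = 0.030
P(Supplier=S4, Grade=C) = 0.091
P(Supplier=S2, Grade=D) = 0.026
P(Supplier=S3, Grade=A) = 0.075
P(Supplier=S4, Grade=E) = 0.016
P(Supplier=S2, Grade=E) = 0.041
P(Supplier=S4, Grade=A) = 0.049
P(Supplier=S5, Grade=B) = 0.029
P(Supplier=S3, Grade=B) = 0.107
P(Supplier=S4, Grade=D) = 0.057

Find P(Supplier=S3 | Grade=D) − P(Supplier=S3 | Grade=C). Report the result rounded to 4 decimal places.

P(Grade=D) = 0.026 + 0.041 + 0.057 + 0.082 = 0.206; P(Supplier=S3 | Grade=D) = 0.041/0.206 = 0.19903.
P(Grade=C) = 0.030 + 0.044 + 0.091 + 0.097 = 0.262; P(Supplier=S3 | Grade=C) = 0.044/0.262 = 0.16794.
Difference = 0.0311.

0.0311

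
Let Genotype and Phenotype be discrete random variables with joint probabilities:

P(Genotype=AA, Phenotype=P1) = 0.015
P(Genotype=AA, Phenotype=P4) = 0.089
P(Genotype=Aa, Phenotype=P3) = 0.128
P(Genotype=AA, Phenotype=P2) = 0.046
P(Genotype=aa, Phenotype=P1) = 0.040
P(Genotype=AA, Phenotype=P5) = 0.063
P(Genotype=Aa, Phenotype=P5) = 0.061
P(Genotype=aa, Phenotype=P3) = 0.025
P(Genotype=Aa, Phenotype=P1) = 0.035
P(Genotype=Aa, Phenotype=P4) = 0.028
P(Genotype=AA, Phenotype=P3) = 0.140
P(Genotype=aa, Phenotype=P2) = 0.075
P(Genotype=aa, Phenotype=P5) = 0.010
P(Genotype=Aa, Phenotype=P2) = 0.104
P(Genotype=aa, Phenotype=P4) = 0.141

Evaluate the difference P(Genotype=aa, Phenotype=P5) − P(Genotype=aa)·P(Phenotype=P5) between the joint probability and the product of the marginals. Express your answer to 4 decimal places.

P(Genotype=aa) = 0.040 + 0.075 + 0.025 + 0.141 + 0.010 = 0.291.
P(Phenotype=P5) = 0.063 + 0.061 + 0.010 = 0.134.
P(Genotype=aa, Phenotype=P5) − P(Genotype=aa)P(Phenotype=P5) = 0.010 − 0.291×0.134 = -0.0290.

-0.0290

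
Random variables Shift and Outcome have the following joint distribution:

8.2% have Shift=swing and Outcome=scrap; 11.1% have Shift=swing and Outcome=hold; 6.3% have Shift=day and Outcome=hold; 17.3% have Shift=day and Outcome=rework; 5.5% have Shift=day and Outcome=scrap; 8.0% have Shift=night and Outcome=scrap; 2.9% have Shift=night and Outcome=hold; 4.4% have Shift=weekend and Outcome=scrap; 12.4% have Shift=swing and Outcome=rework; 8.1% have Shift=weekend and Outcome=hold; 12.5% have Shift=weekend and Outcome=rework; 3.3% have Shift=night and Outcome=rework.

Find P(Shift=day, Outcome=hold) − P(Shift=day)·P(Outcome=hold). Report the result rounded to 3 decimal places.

P(Shift=day) = 0.173 + 0.055 + 0.063 = 0.291.
P(Outcome=hold) = 0.063 + 0.111 + 0.029 + 0.081 = 0.284.
P(Shift=day, Outcome=hold) − P(Shift=day)P(Outcome=hold) = 0.063 − 0.291×0.284 = -0.020.

-0.020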